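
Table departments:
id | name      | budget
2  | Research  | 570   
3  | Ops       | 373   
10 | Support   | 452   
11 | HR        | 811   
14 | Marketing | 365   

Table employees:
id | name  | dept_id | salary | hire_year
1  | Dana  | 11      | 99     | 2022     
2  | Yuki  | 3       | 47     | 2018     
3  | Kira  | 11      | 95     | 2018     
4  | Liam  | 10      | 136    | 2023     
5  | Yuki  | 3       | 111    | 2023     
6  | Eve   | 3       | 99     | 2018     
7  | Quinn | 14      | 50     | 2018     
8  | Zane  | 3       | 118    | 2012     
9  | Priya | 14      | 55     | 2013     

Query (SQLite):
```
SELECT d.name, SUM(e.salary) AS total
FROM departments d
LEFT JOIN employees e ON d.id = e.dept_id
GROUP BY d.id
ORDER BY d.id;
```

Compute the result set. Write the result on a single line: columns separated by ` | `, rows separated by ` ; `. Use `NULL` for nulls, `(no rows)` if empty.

LEFT JOIN keeps every departments row; unmatched ones get NULL for employees columns.
Group by departments.id and compute SUM(e.salary). SUM over an all-NULL group is NULL.
  2: ids {—} → SUM(e.salary)=NULL
  3: ids {2, 5, 6, 8} → SUM(e.salary)=375
  10: ids {4} → SUM(e.salary)=136
  11: ids {1, 3} → SUM(e.salary)=194
  14: ids {7, 9} → SUM(e.salary)=105

Research | NULL ; Ops | 375 ; Support | 136 ; HR | 194 ; Marketing | 105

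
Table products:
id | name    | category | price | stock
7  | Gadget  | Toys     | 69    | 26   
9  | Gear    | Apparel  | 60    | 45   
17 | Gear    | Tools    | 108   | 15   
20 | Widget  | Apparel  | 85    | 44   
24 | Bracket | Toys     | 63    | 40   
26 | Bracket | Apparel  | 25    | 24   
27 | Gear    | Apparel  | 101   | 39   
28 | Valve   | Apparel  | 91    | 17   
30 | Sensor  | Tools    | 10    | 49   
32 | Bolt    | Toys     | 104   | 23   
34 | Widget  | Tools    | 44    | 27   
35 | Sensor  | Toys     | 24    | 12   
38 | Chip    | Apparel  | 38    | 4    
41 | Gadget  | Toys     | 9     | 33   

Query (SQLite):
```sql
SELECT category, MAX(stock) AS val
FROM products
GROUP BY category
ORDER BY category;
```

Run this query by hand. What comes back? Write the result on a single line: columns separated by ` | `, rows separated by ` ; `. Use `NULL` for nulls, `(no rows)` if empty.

Apparel | 45 ; Tools | 49 ; Toys | 40

Partition products by category; compute MAX(stock) within each group.
  Apparel: ids {9, 20, 26, 27, 28, 38} → MAX(stock)=45
  Tools: ids {17, 30, 34} → MAX(stock)=49
  Toys: ids {7, 24, 32, 35, 41} → MAX(stock)=40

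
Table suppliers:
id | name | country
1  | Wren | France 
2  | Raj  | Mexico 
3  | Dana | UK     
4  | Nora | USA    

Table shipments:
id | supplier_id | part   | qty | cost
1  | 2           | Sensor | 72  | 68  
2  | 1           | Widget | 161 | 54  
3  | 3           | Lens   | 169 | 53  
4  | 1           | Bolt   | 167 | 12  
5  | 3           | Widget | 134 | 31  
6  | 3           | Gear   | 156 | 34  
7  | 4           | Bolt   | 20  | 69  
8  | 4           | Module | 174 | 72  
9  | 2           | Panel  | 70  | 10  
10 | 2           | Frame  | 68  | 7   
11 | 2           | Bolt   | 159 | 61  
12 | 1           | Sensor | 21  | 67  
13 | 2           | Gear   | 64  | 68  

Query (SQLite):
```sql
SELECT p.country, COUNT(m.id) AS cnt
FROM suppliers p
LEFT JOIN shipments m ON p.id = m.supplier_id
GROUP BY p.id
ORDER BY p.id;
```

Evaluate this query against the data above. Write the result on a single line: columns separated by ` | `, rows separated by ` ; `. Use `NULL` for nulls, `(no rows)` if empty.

LEFT JOIN keeps every suppliers row; unmatched ones get NULL for shipments columns.
Group by suppliers.id and compute COUNT(m.id). COUNT(col) of an all-NULL group is 0.
  1: ids {2, 4, 12} → COUNT(m.id)=3
  2: ids {1, 9, 10, 11, 13} → COUNT(m.id)=5
  3: ids {3, 5, 6} → COUNT(m.id)=3
  4: ids {7, 8} → COUNT(m.id)=2

France | 3 ; Mexico | 5 ; UK | 3 ; USA | 2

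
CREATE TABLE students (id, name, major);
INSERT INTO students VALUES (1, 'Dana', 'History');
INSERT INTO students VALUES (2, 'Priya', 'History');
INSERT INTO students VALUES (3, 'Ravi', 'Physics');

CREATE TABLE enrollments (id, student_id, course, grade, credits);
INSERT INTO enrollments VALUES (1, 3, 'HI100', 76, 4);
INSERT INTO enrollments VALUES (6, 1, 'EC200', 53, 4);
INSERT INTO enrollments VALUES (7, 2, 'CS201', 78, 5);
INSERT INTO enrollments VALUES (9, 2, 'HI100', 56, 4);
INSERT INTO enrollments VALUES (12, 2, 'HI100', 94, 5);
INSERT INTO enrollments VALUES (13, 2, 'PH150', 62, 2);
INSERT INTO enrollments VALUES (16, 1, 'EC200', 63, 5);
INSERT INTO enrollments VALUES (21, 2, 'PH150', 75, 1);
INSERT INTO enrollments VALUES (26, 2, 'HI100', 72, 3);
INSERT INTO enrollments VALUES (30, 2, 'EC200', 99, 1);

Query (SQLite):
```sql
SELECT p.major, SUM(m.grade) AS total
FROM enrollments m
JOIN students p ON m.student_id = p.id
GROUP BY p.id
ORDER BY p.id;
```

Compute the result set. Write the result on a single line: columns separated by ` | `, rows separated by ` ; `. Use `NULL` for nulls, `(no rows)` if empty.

History | 116 ; History | 536 ; Physics | 76

Join each enrollments row to its students via student_id.
Group joined rows by students.id; compute SUM(m.grade) per group.
  1: ids {6, 16} → SUM(m.grade)=116
  2: ids {7, 9, 12, 13, 21, 26, 30} → SUM(m.grade)=536
  3: ids {1} → SUM(m.grade)=76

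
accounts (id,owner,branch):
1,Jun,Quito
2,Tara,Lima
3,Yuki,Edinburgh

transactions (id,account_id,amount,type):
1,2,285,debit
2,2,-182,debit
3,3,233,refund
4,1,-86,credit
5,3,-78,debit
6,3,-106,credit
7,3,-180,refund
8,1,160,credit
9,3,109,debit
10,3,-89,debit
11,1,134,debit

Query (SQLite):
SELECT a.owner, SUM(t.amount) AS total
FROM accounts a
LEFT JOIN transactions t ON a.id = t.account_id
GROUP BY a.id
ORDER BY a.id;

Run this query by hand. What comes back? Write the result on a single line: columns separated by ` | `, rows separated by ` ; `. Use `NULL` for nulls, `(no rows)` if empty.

LEFT JOIN keeps every accounts row; unmatched ones get NULL for transactions columns.
Group by accounts.id and compute SUM(t.amount). SUM over an all-NULL group is NULL.
  1: ids {4, 8, 11} → SUM(t.amount)=208
  2: ids {1, 2} → SUM(t.amount)=103
  3: ids {3, 5, 6, 7, 9, 10} → SUM(t.amount)=-111

Jun | 208 ; Tara | 103 ; Yuki | -111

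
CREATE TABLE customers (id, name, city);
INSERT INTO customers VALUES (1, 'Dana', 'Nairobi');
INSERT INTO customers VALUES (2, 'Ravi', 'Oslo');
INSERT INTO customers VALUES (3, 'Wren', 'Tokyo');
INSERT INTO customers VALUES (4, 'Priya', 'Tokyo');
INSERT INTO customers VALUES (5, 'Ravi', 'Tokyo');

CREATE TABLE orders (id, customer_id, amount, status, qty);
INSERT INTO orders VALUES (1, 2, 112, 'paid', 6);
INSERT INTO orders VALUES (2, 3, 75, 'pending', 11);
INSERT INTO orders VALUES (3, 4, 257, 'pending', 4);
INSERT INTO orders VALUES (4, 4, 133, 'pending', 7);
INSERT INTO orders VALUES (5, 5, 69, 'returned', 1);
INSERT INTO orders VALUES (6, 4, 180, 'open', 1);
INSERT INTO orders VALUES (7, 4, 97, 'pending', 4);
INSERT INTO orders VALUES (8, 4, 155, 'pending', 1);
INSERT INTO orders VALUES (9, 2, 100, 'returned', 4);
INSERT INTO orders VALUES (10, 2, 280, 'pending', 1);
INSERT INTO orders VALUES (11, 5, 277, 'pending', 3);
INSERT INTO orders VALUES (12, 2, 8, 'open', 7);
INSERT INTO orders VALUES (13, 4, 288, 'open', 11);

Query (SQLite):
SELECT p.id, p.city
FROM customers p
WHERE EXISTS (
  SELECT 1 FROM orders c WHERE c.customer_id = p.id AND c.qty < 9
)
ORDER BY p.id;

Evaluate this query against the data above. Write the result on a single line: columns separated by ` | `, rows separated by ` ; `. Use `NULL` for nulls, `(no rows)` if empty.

For each customers row, check whether any orders with matching customer_id has qty < 9.
Keep rows where that is true.

2 | Oslo ; 4 | Tokyo ; 5 | Tokyo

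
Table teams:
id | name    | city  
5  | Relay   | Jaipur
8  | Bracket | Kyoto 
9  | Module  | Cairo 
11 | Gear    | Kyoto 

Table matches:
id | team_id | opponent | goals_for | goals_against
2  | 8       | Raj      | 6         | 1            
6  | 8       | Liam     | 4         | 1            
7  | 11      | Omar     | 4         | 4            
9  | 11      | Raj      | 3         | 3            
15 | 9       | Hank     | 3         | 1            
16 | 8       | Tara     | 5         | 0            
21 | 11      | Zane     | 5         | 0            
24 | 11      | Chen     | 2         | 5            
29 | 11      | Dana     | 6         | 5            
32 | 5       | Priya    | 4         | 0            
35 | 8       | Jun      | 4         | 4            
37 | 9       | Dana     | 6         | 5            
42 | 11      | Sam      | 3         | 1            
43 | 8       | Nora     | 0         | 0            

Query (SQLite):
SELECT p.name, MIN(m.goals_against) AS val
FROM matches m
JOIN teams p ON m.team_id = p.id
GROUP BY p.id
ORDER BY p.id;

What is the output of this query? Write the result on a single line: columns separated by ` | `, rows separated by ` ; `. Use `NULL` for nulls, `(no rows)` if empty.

Relay | 0 ; Bracket | 0 ; Module | 1 ; Gear | 0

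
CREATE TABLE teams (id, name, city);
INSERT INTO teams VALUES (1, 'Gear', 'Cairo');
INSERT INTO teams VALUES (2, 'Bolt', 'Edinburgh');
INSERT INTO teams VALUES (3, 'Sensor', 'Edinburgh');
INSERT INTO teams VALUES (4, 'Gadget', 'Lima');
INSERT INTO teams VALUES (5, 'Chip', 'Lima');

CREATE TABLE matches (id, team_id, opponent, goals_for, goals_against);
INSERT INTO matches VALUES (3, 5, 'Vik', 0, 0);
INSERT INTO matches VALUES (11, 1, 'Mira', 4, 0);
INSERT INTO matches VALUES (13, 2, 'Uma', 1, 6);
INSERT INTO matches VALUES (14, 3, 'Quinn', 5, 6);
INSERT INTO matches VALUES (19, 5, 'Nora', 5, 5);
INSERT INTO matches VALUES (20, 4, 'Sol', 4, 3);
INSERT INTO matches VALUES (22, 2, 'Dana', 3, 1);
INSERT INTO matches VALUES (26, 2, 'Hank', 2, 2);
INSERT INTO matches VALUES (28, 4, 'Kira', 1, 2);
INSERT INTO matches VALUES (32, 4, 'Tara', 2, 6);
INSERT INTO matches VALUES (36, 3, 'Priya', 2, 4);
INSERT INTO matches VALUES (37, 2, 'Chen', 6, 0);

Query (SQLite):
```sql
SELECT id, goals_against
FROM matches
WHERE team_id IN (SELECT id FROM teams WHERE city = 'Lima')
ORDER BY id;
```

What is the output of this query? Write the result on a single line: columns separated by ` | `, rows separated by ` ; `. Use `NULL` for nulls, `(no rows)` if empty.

Inner query: teams.id where city = 'Lima'.
Outer: keep matches rows whose team_id is in that set.
Inner query → {4, 5}

3 | 0 ; 19 | 5 ; 20 | 3 ; 28 | 2 ; 32 | 6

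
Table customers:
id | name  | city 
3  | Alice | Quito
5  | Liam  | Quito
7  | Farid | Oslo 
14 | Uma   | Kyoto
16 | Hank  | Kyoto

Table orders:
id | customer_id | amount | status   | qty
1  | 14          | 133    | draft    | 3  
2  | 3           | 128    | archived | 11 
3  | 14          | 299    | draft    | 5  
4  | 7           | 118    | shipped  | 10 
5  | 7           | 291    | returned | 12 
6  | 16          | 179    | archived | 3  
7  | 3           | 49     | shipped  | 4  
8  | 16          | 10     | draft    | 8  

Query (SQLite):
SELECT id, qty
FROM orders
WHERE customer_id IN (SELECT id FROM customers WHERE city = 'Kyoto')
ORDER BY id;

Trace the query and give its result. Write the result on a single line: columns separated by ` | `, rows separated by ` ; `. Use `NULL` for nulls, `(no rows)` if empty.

1 | 3 ; 3 | 5 ; 6 | 3 ; 8 | 8

Inner query: customers.id where city = 'Kyoto'.
Outer: keep orders rows whose customer_id is in that set.
Inner query → {14, 16}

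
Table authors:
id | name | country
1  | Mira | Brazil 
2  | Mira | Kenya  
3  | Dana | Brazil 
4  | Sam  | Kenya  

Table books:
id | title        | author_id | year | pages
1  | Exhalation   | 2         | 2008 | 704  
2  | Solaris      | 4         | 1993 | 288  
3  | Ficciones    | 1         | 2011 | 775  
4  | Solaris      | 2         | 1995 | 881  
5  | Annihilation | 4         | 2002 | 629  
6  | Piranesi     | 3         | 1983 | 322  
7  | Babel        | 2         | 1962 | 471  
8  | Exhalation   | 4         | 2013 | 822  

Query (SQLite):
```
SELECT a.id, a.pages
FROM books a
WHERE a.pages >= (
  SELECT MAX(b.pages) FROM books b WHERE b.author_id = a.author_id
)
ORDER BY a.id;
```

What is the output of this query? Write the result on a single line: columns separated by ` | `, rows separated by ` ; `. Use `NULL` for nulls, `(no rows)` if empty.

For each books row a, compute MAX(pages) over rows sharing a.author_id.
Keep row a if a.pages >= that per-group MAX.
  author_id=1: MAX(pages) = 775
  author_id=2: MAX(pages) = 881
  author_id=3: MAX(pages) = 322
  author_id=4: MAX(pages) = 822

3 | 775 ; 4 | 881 ; 6 | 322 ; 8 | 822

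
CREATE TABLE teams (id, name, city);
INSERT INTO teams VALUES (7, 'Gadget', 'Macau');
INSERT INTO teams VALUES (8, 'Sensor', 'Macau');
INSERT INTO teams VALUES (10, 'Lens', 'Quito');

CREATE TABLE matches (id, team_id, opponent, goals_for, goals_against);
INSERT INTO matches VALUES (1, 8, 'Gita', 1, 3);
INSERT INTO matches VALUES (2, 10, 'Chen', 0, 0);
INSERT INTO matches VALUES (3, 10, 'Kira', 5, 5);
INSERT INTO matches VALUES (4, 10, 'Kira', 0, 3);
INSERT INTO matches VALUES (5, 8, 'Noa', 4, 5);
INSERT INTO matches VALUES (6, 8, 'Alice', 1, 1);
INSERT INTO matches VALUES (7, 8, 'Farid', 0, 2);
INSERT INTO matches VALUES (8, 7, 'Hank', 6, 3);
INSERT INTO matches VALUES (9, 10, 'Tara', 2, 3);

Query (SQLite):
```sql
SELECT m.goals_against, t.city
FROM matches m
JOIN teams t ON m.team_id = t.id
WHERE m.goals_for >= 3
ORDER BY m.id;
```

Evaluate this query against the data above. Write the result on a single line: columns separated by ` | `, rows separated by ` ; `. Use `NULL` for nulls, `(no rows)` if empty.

5 | Quito ; 5 | Macau ; 3 | Macau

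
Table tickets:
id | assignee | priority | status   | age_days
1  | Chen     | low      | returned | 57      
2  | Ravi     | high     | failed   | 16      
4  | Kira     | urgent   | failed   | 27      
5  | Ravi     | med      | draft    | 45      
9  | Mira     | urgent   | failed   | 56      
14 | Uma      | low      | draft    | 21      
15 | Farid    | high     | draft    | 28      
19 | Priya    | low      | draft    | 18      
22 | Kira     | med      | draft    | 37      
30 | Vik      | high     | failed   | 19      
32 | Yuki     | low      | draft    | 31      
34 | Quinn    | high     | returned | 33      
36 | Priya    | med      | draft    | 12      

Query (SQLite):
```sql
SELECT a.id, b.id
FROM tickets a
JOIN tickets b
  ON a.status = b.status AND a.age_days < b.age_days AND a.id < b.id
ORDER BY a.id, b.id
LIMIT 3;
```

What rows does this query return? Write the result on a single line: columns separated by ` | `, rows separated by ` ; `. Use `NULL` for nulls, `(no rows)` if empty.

2 | 4 ; 2 | 9 ; 2 | 30

Pairs (a,b) with same status, a.age_days < b.age_days, a.id < b.id.
status groups: draft:{5,14,15,19,22,32,36} failed:{2,4,9,30} returned:{1,34}
Ordered by (a.id, b.id); first 3.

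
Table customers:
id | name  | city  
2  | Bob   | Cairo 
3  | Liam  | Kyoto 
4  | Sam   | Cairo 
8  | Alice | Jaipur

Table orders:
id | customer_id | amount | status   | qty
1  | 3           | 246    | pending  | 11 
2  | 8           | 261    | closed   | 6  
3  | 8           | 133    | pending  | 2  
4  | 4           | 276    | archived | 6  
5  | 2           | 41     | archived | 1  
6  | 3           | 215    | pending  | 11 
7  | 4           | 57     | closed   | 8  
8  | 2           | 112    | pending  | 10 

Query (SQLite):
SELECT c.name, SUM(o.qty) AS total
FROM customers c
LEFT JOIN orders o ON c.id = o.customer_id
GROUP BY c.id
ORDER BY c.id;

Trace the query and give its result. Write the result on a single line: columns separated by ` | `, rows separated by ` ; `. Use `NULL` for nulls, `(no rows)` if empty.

Bob | 11 ; Liam | 22 ; Sam | 14 ; Alice | 8

LEFT JOIN keeps every customers row; unmatched ones get NULL for orders columns.
Group by customers.id and compute SUM(o.qty). SUM over an all-NULL group is NULL.
  2: ids {5, 8} → SUM(o.qty)=11
  3: ids {1, 6} → SUM(o.qty)=22
  4: ids {4, 7} → SUM(o.qty)=14
  8: ids {2, 3} → SUM(o.qty)=8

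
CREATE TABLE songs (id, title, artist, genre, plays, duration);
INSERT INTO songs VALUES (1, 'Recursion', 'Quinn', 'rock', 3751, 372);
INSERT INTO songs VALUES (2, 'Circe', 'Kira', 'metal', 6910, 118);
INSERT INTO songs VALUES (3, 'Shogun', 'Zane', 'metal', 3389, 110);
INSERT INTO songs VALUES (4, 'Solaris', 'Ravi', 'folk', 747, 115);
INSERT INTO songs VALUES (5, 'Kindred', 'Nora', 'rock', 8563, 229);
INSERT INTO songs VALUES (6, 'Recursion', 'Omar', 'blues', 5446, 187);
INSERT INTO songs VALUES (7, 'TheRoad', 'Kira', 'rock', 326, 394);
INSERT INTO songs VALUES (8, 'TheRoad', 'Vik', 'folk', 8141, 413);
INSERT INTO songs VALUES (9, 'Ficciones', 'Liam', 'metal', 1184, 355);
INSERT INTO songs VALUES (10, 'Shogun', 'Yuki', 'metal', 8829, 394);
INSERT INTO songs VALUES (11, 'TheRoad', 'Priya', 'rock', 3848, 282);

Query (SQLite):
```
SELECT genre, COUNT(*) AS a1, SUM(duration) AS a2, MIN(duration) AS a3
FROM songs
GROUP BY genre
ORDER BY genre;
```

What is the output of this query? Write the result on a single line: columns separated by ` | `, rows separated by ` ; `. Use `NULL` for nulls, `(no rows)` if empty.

blues | 1 | 187 | 187 ; folk | 2 | 528 | 115 ; metal | 4 | 977 | 110 ; rock | 4 | 1277 | 229

Group songs by genre.
Per group compute: COUNT(*), SUM(duration), MIN(duration).
  blues: ids {6} → COUNT(*)=1, SUM(duration)=187, MIN(duration)=187
  folk: ids {4, 8} → COUNT(*)=2, SUM(duration)=528, MIN(duration)=115
  metal: ids {2, 3, 9, 10} → COUNT(*)=4, SUM(duration)=977, MIN(duration)=110
  rock: ids {1, 5, 7, 11} → COUNT(*)=4, SUM(duration)=1277, MIN(duration)=229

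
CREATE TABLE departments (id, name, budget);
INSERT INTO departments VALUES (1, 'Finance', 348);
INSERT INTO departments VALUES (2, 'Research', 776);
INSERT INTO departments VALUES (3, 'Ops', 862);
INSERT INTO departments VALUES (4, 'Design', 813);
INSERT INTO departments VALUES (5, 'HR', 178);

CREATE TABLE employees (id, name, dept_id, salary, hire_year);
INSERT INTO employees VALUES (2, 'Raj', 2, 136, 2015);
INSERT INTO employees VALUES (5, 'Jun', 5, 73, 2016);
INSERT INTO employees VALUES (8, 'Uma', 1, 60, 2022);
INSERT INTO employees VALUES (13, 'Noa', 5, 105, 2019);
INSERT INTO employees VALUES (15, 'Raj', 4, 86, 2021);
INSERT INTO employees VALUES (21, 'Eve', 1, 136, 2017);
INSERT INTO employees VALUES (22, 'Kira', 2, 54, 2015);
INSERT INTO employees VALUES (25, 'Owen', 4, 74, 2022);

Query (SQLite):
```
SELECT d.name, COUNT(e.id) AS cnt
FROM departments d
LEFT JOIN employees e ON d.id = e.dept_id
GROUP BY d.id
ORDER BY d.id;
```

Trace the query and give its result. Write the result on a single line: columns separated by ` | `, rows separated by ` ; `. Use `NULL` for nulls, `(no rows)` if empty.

Finance | 2 ; Research | 2 ; Ops | 0 ; Design | 2 ; HR | 2

LEFT JOIN keeps every departments row; unmatched ones get NULL for employees columns.
Group by departments.id and compute COUNT(e.id). COUNT(col) of an all-NULL group is 0.
  1: ids {8, 21} → COUNT(e.id)=2
  2: ids {2, 22} → COUNT(e.id)=2
  3: ids {—} → COUNT(e.id)=0
  4: ids {15, 25} → COUNT(e.id)=2
  5: ids {5, 13} → COUNT(e.id)=2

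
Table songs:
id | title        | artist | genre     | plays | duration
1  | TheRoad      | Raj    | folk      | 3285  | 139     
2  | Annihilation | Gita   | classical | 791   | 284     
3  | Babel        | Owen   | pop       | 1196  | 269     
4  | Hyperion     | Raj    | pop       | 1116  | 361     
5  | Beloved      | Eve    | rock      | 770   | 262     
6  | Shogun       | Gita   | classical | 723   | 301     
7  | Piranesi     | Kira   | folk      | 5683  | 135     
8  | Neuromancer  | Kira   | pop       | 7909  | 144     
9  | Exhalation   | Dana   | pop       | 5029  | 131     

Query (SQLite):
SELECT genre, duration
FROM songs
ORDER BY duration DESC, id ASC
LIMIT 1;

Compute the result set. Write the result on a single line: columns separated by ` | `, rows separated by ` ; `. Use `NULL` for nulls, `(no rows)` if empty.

Sort by duration desc, tiebreak id asc: (361, id=4), (301, id=6), (284, id=2), (269, id=3) …. Take first 1.

pop | 361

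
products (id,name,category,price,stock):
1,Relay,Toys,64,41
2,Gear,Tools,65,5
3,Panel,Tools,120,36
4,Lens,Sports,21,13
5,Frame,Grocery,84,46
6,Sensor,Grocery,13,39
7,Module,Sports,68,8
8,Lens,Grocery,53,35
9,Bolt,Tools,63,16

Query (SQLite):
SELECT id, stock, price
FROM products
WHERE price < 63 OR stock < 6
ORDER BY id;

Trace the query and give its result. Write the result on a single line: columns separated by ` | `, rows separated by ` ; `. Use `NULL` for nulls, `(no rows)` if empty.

price < 63: ids {4, 6, 8}
stock < 6: ids {2}
Combine with OR.

2 | 5 | 65 ; 4 | 13 | 21 ; 6 | 39 | 13 ; 8 | 35 | 53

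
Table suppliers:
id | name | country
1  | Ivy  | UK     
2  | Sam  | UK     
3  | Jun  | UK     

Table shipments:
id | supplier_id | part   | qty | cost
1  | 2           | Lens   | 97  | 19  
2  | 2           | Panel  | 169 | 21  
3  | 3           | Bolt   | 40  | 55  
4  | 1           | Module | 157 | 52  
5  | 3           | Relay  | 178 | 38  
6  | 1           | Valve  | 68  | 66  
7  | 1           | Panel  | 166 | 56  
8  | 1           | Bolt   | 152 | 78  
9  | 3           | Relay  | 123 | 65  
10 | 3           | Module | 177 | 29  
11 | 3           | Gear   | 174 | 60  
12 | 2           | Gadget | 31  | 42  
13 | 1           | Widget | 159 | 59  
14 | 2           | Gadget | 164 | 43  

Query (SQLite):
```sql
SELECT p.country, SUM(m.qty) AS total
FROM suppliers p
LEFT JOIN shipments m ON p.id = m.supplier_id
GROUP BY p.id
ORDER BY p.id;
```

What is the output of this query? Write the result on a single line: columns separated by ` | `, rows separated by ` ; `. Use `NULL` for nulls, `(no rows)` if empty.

UK | 702 ; UK | 461 ; UK | 692

LEFT JOIN keeps every suppliers row; unmatched ones get NULL for shipments columns.
Group by suppliers.id and compute SUM(m.qty). SUM over an all-NULL group is NULL.
  1: ids {4, 6, 7, 8, 13} → SUM(m.qty)=702
  2: ids {1, 2, 12, 14} → SUM(m.qty)=461
  3: ids {3, 5, 9, 10, 11} → SUM(m.qty)=692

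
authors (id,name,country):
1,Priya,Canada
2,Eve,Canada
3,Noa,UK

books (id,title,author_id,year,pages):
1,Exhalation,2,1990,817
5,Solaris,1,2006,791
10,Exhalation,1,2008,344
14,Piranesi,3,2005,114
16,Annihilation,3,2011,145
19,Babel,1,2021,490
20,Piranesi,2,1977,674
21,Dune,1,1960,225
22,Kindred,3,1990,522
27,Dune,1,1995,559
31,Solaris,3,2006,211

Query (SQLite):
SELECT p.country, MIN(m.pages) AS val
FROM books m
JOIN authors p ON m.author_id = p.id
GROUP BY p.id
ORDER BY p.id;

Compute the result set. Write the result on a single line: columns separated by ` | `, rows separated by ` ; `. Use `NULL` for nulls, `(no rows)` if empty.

Join each books row to its authors via author_id.
Group joined rows by authors.id; compute MIN(m.pages) per group.
  1: ids {5, 10, 19, 21, 27} → MIN(m.pages)=225
  2: ids {1, 20} → MIN(m.pages)=674
  3: ids {14, 16, 22, 31} → MIN(m.pages)=114

Canada | 225 ; Canada | 674 ; UK | 114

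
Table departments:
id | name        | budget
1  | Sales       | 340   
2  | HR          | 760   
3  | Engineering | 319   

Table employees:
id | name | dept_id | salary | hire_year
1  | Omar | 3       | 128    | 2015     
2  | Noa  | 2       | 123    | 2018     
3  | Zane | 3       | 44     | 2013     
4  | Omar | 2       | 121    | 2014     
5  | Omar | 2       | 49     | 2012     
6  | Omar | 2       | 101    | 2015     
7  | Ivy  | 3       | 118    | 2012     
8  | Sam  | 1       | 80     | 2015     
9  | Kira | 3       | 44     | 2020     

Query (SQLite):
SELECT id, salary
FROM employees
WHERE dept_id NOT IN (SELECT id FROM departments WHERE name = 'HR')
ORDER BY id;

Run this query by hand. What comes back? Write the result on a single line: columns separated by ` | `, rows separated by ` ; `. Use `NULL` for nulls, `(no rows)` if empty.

Inner query: departments.id where name = 'HR'.
Outer: keep employees rows whose dept_id is not in that set.
Inner query → {2}

1 | 128 ; 3 | 44 ; 7 | 118 ; 8 | 80 ; 9 | 44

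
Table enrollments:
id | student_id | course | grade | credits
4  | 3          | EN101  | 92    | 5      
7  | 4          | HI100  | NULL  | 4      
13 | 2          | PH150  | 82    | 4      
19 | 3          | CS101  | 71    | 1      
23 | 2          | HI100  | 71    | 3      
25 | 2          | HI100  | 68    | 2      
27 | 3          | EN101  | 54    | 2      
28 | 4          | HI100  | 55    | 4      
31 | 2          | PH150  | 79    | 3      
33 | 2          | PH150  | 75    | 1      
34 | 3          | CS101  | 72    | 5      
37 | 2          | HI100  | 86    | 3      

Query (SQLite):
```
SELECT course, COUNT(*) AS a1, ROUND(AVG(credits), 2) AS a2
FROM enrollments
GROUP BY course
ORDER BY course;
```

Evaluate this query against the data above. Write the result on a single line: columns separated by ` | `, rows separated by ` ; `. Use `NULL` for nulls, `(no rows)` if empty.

Group enrollments by course.
Per group compute: COUNT(*), ROUND(AVG(credits), 2).
  CS101: ids {19, 34} → COUNT(*)=2, ROUND(AVG(credits), 2)=3
  EN101: ids {4, 27} → COUNT(*)=2, ROUND(AVG(credits), 2)=3.5
  HI100: ids {7, 23, 25, 28, 37} → COUNT(*)=5, ROUND(AVG(credits), 2)=3.2
  PH150: ids {13, 31, 33} → COUNT(*)=3, ROUND(AVG(credits), 2)=2.67

CS101 | 2 | 3 ; EN101 | 2 | 3.5 ; HI100 | 5 | 3.2 ; PH150 | 3 | 2.67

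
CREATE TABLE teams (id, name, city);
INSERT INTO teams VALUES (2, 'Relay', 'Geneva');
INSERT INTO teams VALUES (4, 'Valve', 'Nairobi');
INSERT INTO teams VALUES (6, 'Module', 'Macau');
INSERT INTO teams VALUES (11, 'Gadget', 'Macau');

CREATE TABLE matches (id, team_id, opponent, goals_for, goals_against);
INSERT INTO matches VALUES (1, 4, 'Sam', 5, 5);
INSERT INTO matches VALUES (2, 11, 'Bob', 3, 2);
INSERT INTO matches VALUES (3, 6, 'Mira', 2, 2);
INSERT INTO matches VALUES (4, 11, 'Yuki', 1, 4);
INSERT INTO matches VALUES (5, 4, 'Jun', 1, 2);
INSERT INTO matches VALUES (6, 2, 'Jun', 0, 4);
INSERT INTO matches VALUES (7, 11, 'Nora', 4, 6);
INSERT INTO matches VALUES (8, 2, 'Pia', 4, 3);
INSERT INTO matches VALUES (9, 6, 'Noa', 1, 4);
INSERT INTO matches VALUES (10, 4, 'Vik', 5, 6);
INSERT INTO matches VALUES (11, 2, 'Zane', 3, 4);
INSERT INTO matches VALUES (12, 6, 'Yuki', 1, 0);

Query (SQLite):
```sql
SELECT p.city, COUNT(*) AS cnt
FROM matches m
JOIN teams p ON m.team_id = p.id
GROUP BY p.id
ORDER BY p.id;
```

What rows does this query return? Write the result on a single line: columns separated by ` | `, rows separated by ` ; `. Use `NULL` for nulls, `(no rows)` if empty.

Geneva | 3 ; Nairobi | 3 ; Macau | 3 ; Macau | 3

Join each matches row to its teams via team_id.
Group joined rows by teams.id; compute COUNT(*) per group.
  2: ids {6, 8, 11} → COUNT(*)=3
  4: ids {1, 5, 10} → COUNT(*)=3
  6: ids {3, 9, 12} → COUNT(*)=3
  11: ids {2, 4, 7} → COUNT(*)=3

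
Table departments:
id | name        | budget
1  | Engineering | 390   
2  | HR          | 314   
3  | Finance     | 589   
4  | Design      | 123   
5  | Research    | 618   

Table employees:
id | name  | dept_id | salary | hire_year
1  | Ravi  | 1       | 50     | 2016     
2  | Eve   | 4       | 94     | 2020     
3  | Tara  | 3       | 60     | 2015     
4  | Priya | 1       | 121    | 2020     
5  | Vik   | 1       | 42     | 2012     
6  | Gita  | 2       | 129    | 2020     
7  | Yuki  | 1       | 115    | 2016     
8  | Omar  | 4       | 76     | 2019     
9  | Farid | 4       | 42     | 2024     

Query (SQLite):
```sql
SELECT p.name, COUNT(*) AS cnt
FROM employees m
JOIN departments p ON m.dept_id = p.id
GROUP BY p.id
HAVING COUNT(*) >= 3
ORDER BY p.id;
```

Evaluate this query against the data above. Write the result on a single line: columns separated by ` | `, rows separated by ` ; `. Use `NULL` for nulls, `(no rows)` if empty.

Join each employees row to its departments via dept_id.
Group joined rows by departments.id; compute COUNT(*) per group.
HAVING: keep groups with count ≥ 3.
  1: ids {1, 4, 5, 7} → COUNT(*)=4
  2: ids {6} → COUNT(*)=1
  3: ids {3} → COUNT(*)=1
  4: ids {2, 8, 9} → COUNT(*)=3

Engineering | 4 ; Design | 3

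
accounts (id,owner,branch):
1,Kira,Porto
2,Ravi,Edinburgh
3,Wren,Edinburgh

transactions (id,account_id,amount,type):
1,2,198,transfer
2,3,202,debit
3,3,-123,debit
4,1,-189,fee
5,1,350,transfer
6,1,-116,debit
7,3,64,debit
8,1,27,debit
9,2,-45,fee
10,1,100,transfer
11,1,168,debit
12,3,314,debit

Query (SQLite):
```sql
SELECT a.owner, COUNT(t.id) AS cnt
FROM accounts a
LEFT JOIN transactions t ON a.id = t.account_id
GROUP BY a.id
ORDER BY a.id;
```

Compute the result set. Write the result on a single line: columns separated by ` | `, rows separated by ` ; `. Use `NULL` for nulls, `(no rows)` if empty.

Kira | 6 ; Ravi | 2 ; Wren | 4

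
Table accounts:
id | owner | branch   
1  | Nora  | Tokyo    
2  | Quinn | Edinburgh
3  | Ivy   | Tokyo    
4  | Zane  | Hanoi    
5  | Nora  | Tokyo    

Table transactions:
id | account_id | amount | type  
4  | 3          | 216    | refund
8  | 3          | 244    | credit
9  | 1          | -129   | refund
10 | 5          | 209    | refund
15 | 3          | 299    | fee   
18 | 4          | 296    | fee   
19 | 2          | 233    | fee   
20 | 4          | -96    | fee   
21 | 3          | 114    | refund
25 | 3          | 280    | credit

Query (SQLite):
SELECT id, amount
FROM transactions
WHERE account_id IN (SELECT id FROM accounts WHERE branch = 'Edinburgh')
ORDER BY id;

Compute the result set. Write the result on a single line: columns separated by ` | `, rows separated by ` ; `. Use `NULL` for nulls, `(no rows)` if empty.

Inner query: accounts.id where branch = 'Edinburgh'.
Outer: keep transactions rows whose account_id is in that set.
Inner query → {2}

19 | 233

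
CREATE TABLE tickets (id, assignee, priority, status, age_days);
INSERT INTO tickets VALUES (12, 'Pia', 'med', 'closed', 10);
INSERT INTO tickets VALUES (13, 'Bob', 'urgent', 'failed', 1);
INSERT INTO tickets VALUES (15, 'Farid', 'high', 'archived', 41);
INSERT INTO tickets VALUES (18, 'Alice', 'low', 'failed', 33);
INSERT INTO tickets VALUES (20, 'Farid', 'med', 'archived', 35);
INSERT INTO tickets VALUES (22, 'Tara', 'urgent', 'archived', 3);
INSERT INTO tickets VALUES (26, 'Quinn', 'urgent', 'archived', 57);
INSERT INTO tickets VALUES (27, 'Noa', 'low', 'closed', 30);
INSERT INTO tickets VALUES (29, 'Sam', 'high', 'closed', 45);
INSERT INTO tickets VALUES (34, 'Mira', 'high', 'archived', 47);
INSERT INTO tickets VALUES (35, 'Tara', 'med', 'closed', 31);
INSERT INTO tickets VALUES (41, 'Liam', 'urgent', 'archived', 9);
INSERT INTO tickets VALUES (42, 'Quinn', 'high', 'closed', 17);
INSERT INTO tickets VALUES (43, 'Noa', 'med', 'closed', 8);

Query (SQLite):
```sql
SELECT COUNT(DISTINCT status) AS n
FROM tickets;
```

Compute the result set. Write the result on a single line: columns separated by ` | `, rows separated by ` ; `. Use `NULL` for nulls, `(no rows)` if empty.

3

Count distinct non-NULL status values.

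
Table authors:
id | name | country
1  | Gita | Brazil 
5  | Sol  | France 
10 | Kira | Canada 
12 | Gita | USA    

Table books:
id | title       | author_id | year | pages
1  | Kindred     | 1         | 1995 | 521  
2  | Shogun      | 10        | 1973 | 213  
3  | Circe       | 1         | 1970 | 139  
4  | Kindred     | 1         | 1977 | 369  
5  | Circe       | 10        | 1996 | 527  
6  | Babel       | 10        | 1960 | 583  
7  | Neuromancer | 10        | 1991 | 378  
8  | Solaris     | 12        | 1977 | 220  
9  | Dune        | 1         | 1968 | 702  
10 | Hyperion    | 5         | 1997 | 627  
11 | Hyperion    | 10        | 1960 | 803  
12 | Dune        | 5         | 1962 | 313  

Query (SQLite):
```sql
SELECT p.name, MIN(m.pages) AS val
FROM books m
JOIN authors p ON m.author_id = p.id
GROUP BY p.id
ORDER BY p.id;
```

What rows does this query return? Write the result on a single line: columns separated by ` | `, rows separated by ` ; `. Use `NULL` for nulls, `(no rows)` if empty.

Join each books row to its authors via author_id.
Group joined rows by authors.id; compute MIN(m.pages) per group.
  1: ids {1, 3, 4, 9} → MIN(m.pages)=139
  5: ids {10, 12} → MIN(m.pages)=313
  10: ids {2, 5, 6, 7, 11} → MIN(m.pages)=213
  12: ids {8} → MIN(m.pages)=220

Gita | 139 ; Sol | 313 ; Kira | 213 ; Gita | 220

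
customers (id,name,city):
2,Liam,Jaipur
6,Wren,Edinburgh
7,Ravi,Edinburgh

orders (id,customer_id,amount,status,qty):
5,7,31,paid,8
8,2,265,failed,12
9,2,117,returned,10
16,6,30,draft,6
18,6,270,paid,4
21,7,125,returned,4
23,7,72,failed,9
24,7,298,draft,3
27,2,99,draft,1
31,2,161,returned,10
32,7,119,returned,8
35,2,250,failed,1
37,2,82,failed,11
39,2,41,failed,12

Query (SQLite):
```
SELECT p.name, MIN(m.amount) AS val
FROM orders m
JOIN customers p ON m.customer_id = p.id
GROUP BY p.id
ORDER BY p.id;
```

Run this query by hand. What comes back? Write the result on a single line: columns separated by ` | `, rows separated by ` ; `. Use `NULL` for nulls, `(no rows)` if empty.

Join each orders row to its customers via customer_id.
Group joined rows by customers.id; compute MIN(m.amount) per group.
  2: ids {8, 9, 27, 31, 35, 37, 39} → MIN(m.amount)=41
  6: ids {16, 18} → MIN(m.amount)=30
  7: ids {5, 21, 23, 24, 32} → MIN(m.amount)=31

Liam | 41 ; Wren | 30 ; Ravi | 31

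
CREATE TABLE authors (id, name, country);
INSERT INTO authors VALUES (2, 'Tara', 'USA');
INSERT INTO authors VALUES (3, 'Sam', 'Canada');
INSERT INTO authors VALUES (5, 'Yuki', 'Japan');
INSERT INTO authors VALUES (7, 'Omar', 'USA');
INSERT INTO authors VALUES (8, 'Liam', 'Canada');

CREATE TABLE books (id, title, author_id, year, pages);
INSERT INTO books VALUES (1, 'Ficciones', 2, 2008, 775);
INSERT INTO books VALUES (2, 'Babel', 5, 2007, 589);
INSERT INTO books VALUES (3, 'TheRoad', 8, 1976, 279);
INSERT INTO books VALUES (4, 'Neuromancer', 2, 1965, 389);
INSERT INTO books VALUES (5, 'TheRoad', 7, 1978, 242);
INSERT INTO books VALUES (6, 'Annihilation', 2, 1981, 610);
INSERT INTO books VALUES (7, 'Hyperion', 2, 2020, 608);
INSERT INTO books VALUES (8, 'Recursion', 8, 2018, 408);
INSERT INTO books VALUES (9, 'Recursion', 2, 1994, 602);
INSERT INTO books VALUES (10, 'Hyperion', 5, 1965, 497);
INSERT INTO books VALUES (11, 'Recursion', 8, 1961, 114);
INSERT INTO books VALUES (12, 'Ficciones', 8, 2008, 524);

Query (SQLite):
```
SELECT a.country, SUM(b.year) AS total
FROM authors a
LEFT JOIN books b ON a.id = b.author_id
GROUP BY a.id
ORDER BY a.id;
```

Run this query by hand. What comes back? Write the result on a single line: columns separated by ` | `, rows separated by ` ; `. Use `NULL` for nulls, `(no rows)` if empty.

LEFT JOIN keeps every authors row; unmatched ones get NULL for books columns.
Group by authors.id and compute SUM(b.year). SUM over an all-NULL group is NULL.
  2: ids {1, 4, 6, 7, 9} → SUM(b.year)=9968
  3: ids {—} → SUM(b.year)=NULL
  5: ids {2, 10} → SUM(b.year)=3972
  7: ids {5} → SUM(b.year)=1978
  8: ids {3, 8, 11, 12} → SUM(b.year)=7963

USA | 9968 ; Canada | NULL ; Japan | 3972 ; USA | 1978 ; Canada | 7963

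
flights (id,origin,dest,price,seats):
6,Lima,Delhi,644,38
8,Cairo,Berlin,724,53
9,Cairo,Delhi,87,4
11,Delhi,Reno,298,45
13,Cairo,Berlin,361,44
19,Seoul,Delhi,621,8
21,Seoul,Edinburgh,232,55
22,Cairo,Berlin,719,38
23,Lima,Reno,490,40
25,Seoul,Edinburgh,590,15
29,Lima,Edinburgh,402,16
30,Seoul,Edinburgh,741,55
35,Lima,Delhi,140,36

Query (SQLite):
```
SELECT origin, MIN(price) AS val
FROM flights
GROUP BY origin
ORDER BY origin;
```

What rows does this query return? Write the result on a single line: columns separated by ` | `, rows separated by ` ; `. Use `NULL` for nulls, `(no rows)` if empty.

Cairo | 87 ; Delhi | 298 ; Lima | 140 ; Seoul | 232

Partition flights by origin; compute MIN(price) within each group.
  Cairo: ids {8, 9, 13, 22} → MIN(price)=87
  Delhi: ids {11} → MIN(price)=298
  Lima: ids {6, 23, 29, 35} → MIN(price)=140
  Seoul: ids {19, 21, 25, 30} → MIN(price)=232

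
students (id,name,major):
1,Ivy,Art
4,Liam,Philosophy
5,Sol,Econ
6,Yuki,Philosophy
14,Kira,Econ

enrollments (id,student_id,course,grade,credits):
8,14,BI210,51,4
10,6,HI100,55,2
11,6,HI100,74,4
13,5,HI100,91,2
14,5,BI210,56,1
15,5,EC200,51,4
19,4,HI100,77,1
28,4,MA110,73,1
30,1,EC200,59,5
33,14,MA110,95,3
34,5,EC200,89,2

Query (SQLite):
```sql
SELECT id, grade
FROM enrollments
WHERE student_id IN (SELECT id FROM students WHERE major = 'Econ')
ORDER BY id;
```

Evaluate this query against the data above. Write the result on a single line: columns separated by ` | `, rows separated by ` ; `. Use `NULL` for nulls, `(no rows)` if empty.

8 | 51 ; 13 | 91 ; 14 | 56 ; 15 | 51 ; 33 | 95 ; 34 | 89

Inner query: students.id where major = 'Econ'.
Outer: keep enrollments rows whose student_id is in that set.
Inner query → {5, 14}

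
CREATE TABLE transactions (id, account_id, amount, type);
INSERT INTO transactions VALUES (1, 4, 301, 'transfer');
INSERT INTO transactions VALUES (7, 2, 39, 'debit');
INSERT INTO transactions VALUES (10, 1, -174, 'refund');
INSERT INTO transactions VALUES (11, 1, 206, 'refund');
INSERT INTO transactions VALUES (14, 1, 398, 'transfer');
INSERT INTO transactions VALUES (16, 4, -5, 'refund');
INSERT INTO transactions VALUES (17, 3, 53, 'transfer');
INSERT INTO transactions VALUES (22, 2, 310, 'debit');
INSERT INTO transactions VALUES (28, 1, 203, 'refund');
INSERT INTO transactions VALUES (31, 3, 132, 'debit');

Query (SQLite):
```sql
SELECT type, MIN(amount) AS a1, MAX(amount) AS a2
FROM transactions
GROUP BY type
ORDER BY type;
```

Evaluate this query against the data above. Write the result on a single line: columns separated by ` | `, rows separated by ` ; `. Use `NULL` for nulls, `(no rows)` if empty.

debit | 39 | 310 ; refund | -174 | 206 ; transfer | 53 | 398

Group transactions by type.
Per group compute: MIN(amount), MAX(amount).
  debit: ids {7, 22, 31} → MIN(amount)=39, MAX(amount)=310
  refund: ids {10, 11, 16, 28} → MIN(amount)=-174, MAX(amount)=206
  transfer: ids {1, 14, 17} → MIN(amount)=53, MAX(amount)=398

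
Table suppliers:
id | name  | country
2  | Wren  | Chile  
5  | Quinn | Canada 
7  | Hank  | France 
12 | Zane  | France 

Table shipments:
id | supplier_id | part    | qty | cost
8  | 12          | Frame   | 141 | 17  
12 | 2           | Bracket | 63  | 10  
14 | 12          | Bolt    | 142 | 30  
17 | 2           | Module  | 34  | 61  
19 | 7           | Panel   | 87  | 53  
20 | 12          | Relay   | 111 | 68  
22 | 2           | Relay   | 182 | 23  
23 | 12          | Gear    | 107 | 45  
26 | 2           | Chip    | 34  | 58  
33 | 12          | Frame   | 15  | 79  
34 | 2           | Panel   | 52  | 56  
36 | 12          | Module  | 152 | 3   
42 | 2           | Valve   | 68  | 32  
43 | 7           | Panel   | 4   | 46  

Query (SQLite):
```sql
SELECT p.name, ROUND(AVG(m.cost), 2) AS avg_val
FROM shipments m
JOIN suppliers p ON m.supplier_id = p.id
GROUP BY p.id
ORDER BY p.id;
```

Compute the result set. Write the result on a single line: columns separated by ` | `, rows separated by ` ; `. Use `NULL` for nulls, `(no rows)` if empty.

Wren | 40 ; Hank | 49.5 ; Zane | 40.33

Join each shipments row to its suppliers via supplier_id.
Group joined rows by suppliers.id; compute ROUND(AVG(m.cost), 2) per group.
  2: ids {12, 17, 22, 26, 34, 42} → ROUND(AVG(m.cost), 2)=40
  7: ids {19, 43} → ROUND(AVG(m.cost), 2)=49.5
  12: ids {8, 14, 20, 23, 33, 36} → ROUND(AVG(m.cost), 2)=40.33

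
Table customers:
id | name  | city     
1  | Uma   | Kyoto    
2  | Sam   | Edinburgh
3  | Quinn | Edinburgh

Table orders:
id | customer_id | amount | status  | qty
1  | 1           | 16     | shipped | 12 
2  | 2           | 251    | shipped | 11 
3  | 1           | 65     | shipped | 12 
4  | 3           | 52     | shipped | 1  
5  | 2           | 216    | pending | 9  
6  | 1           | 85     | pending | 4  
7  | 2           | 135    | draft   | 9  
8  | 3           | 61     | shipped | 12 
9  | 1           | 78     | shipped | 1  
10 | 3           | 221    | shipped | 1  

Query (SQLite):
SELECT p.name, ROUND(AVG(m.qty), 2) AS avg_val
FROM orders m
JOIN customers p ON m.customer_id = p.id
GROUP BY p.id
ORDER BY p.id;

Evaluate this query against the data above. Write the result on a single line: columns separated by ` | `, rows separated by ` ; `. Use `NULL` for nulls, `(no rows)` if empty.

Uma | 7.25 ; Sam | 9.67 ; Quinn | 4.67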